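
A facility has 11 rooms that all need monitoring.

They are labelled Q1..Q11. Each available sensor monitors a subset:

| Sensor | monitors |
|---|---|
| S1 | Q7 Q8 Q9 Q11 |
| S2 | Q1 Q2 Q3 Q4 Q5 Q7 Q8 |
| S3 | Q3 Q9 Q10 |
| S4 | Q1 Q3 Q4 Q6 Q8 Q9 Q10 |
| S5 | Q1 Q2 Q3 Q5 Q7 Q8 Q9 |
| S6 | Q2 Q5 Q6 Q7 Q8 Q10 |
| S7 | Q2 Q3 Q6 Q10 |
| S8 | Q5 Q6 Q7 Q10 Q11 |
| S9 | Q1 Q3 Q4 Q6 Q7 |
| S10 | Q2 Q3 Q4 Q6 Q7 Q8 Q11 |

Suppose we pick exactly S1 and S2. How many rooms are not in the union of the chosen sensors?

Union of S1, S2 = {Q1, Q2, Q3, Q4, Q5, Q7, Q8, Q9, Q11}.
Not covered: Q6, Q10 — 2 rooms.

2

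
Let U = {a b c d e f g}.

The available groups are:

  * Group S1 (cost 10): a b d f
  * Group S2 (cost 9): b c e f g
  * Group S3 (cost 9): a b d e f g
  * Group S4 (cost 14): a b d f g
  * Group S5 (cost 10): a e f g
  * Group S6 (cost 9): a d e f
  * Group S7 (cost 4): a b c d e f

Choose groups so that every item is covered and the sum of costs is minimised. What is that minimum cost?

13

S2, S7 together cover every item (S2 ∪ S7 = {a, b, c, d, e, f, g}); total cost 9 + 4 = 13.
No covering selection has total cost below 13.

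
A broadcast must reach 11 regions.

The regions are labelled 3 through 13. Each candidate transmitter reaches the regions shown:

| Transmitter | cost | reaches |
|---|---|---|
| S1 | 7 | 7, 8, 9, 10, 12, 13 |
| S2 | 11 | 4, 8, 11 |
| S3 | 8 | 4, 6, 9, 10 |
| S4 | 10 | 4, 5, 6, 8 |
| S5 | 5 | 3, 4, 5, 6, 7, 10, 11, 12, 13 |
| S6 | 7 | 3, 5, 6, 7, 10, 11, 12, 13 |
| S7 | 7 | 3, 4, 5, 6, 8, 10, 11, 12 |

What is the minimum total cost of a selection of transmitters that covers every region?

12

S1, S5 together cover every region (S1 ∪ S5 = {3, 4, 5, 6, 7, 8, 9, 10, 11, 12, 13}); total cost 7 + 5 = 12.
No covering selection has total cost below 12.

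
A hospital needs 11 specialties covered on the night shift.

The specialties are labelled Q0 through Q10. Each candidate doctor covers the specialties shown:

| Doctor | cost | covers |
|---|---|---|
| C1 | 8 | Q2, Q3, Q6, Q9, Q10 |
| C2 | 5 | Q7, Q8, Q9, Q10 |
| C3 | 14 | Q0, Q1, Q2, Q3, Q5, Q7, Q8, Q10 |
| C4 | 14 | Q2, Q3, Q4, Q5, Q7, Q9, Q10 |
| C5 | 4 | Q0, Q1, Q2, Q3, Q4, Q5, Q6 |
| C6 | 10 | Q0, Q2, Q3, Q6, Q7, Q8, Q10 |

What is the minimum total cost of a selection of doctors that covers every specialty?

C2, C5 together cover every specialty (C2 ∪ C5 = {Q0, Q1, Q2, Q3, Q4, Q5, Q6, Q7, Q8, Q9, Q10}); total cost 5 + 4 = 9.
No covering selection has total cost below 9.

9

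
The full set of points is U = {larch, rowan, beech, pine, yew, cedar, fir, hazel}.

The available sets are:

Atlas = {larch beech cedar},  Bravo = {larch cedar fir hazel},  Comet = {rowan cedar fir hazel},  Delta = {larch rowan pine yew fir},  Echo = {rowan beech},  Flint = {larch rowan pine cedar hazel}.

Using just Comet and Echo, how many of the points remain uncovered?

Union of Comet, Echo = {rowan, beech, cedar, fir, hazel}.
Not covered: larch, pine, yew — 3 points.

3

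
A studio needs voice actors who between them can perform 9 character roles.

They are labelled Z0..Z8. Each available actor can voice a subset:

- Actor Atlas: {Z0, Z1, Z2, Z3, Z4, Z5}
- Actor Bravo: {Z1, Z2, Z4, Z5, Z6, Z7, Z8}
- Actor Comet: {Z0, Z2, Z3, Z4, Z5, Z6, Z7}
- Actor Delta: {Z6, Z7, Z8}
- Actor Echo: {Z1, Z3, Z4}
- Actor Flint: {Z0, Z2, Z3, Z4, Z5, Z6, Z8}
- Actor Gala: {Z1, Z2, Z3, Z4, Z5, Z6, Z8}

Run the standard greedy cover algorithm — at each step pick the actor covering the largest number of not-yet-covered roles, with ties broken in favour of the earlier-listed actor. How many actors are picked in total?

2

Greedy: pick Bravo (covers 7 new) → pick Atlas (covers 2 new). Total picks: 2.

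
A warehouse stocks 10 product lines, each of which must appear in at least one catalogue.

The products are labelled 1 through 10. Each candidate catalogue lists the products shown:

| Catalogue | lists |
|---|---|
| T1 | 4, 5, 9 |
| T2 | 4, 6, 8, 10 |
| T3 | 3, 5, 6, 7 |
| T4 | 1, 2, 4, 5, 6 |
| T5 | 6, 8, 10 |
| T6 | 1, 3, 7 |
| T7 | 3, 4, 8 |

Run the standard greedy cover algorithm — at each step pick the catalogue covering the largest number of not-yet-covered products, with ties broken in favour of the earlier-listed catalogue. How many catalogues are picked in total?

Greedy: pick T4 (covers 5 new) → pick T2 (covers 2 new) → pick T3 (covers 2 new) → pick T1 (covers 1 new). Total picks: 4.

4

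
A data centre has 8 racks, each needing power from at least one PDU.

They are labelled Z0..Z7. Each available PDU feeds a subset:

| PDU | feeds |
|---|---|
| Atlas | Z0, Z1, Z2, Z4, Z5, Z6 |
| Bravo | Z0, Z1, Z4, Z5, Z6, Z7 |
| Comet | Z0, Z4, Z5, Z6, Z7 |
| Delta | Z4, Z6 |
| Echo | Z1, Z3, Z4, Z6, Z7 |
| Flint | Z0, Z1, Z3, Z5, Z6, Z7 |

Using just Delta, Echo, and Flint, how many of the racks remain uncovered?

Union of Delta, Echo, Flint = {Z0, Z1, Z3, Z4, Z5, Z6, Z7}.
Not covered: Z2 — 1 rack.

1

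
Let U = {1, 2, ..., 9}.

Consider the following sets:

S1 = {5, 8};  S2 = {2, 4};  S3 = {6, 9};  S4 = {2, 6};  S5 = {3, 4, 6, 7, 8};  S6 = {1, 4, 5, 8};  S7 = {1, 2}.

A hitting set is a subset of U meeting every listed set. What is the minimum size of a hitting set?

H = {2, 6, 8} meets every set (each contains at least one member of H), and |H| = 3.
The sets S1, S3, S7 are pairwise disjoint, so any hitting set needs a separate item for each — at least 3. Hence 3 is optimal.

3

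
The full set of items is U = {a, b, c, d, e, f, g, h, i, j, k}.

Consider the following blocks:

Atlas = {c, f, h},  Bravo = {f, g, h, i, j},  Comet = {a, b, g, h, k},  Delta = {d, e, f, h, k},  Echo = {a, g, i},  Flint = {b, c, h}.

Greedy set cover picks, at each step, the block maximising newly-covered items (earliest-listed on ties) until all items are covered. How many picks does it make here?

Greedy: pick Bravo (covers 5 new) → pick Comet (covers 3 new) → pick Delta (covers 2 new) → pick Atlas (covers 1 new). Total picks: 4.

4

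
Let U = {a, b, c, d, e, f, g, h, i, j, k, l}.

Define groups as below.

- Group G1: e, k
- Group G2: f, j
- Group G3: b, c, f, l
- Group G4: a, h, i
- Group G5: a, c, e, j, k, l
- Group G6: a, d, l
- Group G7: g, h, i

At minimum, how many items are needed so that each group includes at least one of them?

4

The 4 items {a, f, i, k} hit every group.
The groups G1, G2, G6, G7 are pairwise disjoint, so any hitting set needs a separate item for each — at least 4. Hence 4 is optimal.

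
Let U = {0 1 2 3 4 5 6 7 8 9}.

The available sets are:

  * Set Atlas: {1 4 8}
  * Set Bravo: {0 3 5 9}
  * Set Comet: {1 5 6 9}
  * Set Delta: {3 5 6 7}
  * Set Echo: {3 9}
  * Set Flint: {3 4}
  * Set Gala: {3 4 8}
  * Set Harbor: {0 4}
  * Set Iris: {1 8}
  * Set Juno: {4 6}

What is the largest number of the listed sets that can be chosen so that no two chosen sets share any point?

Delta, Harbor, Iris are pairwise disjoint (Delta={3,5,6,7}; Harbor={0,4}; Iris={1,8}).
Every remaining set overlaps one of these, and no 4 of the listed sets are pairwise disjoint, so 3 is the maximum.

3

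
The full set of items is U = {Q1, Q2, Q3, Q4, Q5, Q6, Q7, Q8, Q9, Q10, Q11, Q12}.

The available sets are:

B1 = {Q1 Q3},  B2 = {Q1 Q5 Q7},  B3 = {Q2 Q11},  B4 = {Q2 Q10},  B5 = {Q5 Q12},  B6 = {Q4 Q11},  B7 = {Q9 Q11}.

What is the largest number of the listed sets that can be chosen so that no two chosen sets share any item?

4

B1, B4, B5, B7 are pairwise disjoint (B1={Q1,Q3}; B4={Q2,Q10}; B5={Q5,Q12}; B7={Q9,Q11}).
Every remaining set overlaps one of these, and no 5 of the listed sets are pairwise disjoint, so 4 is the maximum.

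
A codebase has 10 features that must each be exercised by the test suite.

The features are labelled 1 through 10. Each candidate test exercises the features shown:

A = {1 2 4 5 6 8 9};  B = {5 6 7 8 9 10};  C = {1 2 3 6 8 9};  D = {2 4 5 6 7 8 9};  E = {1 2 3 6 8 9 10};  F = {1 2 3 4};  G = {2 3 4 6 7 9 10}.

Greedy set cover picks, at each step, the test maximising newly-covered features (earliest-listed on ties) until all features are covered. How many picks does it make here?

Greedy: pick A (covers 7 new) → pick G (covers 3 new). Total picks: 2.

2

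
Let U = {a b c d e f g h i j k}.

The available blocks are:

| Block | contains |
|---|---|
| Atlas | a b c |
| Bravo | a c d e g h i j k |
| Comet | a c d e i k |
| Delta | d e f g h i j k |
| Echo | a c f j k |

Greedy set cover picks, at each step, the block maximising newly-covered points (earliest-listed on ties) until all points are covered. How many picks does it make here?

Greedy: pick Bravo (covers 9 new) → pick Atlas (covers 1 new) → pick Delta (covers 1 new). Total picks: 3.
(The true minimum cover uses only 2 blocks, so greedy is not optimal here.)

3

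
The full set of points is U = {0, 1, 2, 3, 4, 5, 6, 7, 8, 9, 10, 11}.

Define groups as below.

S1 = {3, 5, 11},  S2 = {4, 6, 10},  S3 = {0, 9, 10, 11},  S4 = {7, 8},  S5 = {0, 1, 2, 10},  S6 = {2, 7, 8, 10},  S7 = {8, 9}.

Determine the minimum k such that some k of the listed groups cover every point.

5

Take {S1, S2, S5, S6, S7}. Their union is {0, 1, 2, 3, 4, 5, 6, 7, 8, 9, 10, 11}, which is all 12 points.
No 4 of the 7 groups cover everything (all 35 combinations miss at least one point), so 5 is optimal.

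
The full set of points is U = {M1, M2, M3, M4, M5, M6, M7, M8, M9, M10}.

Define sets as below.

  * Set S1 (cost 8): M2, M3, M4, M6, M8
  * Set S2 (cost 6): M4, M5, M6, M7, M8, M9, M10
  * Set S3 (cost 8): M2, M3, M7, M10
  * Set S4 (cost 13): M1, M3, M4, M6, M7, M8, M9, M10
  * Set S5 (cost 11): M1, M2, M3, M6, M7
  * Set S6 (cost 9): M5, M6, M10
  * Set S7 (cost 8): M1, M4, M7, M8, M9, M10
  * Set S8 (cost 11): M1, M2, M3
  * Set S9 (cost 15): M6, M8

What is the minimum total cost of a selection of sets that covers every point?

17

S2, S5 together cover every point (S2 ∪ S5 = {M1, M2, M3, M4, M5, M6, M7, M8, M9, M10}); total cost 6 + 11 = 17.
No covering selection has total cost below 17.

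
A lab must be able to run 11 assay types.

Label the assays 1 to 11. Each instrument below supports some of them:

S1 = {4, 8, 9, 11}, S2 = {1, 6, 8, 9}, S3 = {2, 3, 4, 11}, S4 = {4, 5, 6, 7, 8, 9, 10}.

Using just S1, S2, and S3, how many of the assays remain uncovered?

Union of S1, S2, S3 = {1, 2, 3, 4, 6, 8, 9, 11}.
Not covered: 5, 7, 10 — 3 assays.

3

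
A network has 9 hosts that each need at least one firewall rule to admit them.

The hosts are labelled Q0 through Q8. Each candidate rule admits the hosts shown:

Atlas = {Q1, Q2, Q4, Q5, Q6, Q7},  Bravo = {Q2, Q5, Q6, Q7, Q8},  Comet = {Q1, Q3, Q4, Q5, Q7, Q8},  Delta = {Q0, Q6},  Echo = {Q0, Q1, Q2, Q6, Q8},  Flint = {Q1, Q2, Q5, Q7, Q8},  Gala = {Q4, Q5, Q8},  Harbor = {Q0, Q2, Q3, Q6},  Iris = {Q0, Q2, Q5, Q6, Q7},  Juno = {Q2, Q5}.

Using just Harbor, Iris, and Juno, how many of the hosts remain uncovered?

Union of Harbor, Iris, Juno = {Q0, Q2, Q3, Q5, Q6, Q7}.
Not covered: Q1, Q4, Q8 — 3 hosts.

3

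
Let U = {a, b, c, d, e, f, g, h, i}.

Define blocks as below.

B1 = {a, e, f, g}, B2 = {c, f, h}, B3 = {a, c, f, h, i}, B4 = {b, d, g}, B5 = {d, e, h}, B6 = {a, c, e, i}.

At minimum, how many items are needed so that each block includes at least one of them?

The 3 items {a, g, h} hit every block.
No choice of 2 items meets every block, so 3 is the minimum.

3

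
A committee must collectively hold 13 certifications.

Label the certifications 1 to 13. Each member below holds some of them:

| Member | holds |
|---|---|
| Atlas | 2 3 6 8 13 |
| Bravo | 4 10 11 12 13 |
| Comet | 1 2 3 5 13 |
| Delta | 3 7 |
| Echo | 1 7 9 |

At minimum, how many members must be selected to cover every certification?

Atlas and Bravo and Comet and Echo together: Atlas ∪ Bravo ∪ Comet ∪ Echo = {1, 2, 3, 4, 5, 6, 7, 8, 9, 10, 11, 12, 13} — every certification is covered.
No 3 of the 5 members cover everything (all 10 combinations miss at least one certification), so 4 is optimal.

4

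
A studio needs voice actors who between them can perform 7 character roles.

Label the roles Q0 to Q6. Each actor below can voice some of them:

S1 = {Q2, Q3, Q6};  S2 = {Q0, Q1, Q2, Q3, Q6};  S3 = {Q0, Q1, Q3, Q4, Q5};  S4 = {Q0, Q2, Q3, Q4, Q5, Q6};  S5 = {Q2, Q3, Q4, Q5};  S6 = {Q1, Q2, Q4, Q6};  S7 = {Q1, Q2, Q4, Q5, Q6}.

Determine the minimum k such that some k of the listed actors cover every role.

2

Take {S4, S7}. Their union is {Q0, Q1, Q2, Q3, Q4, Q5, Q6}, which is all 7 roles.
No single actor has all 7 roles (the largest, S4, has 6), so 2 is optimal.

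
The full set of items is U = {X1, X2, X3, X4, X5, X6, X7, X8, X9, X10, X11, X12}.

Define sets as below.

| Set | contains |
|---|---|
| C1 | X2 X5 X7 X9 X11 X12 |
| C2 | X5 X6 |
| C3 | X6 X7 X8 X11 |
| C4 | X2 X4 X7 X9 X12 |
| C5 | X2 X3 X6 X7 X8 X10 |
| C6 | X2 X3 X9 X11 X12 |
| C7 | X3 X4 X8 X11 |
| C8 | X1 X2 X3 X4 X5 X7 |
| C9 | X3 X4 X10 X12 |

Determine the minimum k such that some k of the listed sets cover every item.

3

C1, C5, and C8 cover everything between them: the union {X1, X2, X3, X4, X5, X6, X7, X8, X9, X10, X11, X12} is all of U.
Only C8 contains X1, so C8 is forced; the remaining 6 items need at least 2 more sets (each remaining set adds at most 3) — so at least 3 sets are needed, and 3 is optimal.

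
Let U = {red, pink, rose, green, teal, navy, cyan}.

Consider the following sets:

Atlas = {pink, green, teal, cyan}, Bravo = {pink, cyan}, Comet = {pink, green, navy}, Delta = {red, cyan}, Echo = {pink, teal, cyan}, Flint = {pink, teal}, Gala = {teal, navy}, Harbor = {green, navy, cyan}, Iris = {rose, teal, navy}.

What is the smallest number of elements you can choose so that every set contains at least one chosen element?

3

H = {pink, teal, cyan} meets every set (each contains at least one member of H), and |H| = 3.
No choice of 2 elements meets every set, so 3 is the minimum.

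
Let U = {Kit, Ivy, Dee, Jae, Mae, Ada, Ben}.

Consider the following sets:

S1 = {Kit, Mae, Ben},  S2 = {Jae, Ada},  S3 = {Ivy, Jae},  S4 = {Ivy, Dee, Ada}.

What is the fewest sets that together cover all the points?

3

Take {S1, S2, S4}. Their union is {Kit, Ivy, Dee, Jae, Mae, Ada, Ben}, which is all 7 points.
Each set has at most 3 points, and 2·3 = 6 < 7 — so at least 3 sets are needed, and 3 is optimal.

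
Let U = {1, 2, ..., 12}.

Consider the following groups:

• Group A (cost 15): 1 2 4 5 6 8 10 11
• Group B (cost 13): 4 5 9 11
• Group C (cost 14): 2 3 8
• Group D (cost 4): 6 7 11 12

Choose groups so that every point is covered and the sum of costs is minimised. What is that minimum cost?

46

A, B, C, D together cover every point (A ∪ B ∪ C ∪ D = {1, 2, 3, 4, 5, 6, 7, 8, 9, 10, 11, 12}); total cost 15 + 13 + 14 + 4 = 46.
No covering selection has total cost below 46.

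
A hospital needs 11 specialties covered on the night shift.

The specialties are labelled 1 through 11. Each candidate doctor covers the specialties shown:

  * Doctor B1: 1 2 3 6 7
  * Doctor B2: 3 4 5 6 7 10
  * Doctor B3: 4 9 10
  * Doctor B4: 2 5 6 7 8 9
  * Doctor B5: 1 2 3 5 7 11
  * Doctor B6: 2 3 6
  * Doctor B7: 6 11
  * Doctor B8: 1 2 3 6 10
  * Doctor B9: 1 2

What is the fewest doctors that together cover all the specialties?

3

B2 and B4 and B5 together: B2 ∪ B4 ∪ B5 = {1, 2, 3, 4, 5, 6, 7, 8, 9, 10, 11} — every specialty is covered.
Only B4 contains 8, so B4 is forced; the remaining 5 specialties need at least 2 more doctors (each remaining doctor adds at most 3) — so at least 3 doctors are needed, and 3 is optimal.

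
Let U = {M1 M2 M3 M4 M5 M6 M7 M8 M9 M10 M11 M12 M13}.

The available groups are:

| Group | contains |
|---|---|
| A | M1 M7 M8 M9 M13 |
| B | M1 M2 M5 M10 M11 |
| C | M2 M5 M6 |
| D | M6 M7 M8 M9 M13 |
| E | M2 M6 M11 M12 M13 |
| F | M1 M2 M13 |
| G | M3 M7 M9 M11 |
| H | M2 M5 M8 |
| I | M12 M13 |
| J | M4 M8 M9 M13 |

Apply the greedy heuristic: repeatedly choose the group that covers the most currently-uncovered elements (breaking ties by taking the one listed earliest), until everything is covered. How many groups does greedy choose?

Greedy: pick A (covers 5 new) → pick B (covers 4 new) → pick E (covers 2 new) → pick G (covers 1 new) → pick J (covers 1 new). Total picks: 5.
(The true minimum cover uses only 4 groups, so greedy is not optimal here.)

5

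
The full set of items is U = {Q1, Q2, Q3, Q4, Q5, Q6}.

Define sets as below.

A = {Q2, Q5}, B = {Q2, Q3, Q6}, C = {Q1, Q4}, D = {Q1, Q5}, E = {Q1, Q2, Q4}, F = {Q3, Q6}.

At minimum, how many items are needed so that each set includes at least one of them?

Take H = {Q1, Q2, Q6}. Each listed set contains at least one of these, so H is a hitting set of size 3.
The sets A, C, F are pairwise disjoint, so any hitting set needs a separate item for each — at least 3. Hence 3 is optimal.

3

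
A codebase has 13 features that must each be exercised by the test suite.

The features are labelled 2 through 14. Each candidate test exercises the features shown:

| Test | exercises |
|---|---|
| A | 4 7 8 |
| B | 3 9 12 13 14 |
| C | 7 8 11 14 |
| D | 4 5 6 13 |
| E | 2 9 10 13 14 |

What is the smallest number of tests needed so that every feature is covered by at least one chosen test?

4

B and C and D and E together: B ∪ C ∪ D ∪ E = {2, 3, 4, 5, 6, 7, 8, 9, 10, 11, 12, 13, 14} — every feature is covered.
Only E contains 2, so E is forced; the remaining 8 features need at least 3 more tests (each remaining test adds at most 3) — so at least 4 tests are needed, and 4 is optimal.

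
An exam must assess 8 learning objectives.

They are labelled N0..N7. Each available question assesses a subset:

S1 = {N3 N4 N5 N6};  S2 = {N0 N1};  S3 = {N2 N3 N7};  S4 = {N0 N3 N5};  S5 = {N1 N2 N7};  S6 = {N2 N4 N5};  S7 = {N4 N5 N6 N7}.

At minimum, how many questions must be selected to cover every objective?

S1 and S2 and S3 together: S1 ∪ S2 ∪ S3 = {N0, N1, N2, N3, N4, N5, N6, N7} — every objective is covered.
No 2 of the 7 questions cover everything (all 21 combinations miss at least one objective), so 3 is optimal.

3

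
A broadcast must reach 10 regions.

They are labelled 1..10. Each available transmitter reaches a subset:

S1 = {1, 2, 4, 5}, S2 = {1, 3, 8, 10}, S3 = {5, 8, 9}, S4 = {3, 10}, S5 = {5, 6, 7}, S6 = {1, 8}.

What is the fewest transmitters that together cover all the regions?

S1 and S3 and S4 and S5 together: S1 ∪ S3 ∪ S4 ∪ S5 = {1, 2, 3, 4, 5, 6, 7, 8, 9, 10} — every region is covered.
Only S3 contains 9, so S3 is forced; the remaining 7 regions need at least 3 more transmitters (each remaining transmitter adds at most 3) — so at least 4 transmitters are needed, and 4 is optimal.

4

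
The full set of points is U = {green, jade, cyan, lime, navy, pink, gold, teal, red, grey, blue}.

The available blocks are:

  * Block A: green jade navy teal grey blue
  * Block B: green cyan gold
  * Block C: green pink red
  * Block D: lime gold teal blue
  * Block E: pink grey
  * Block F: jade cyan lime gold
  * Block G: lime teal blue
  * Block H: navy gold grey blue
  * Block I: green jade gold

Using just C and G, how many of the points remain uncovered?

5

Union of C, G = {green, lime, pink, teal, red, blue}.
Not covered: jade, cyan, navy, gold, grey — 5 points.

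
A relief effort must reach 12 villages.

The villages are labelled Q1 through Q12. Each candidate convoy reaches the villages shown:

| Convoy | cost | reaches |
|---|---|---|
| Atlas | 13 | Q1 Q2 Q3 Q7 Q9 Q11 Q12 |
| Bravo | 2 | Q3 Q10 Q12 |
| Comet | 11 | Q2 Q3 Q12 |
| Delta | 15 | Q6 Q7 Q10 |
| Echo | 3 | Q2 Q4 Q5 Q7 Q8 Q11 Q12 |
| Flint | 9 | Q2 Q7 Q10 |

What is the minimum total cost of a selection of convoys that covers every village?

Atlas, Delta, Echo together cover every village (Atlas ∪ Delta ∪ Echo = {Q1, Q2, Q3, Q4, Q5, Q6, Q7, Q8, Q9, Q10, Q11, Q12}); total cost 13 + 15 + 3 = 31.
The greedy pick Echo, Bravo, Atlas, Delta costs 33; no covering selection beats 31.

31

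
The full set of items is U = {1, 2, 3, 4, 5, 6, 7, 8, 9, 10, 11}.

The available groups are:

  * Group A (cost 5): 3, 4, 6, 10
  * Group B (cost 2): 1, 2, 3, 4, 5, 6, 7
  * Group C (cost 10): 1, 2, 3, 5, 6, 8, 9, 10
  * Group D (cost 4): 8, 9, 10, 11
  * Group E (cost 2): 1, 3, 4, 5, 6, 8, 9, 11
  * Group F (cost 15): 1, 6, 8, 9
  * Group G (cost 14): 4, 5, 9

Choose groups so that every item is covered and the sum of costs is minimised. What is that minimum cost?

B, D together cover every item (B ∪ D = {1, 2, 3, 4, 5, 6, 7, 8, 9, 10, 11}); total cost 2 + 4 = 6.
The greedy pick E, B, D costs 8; no covering selection beats 6.

6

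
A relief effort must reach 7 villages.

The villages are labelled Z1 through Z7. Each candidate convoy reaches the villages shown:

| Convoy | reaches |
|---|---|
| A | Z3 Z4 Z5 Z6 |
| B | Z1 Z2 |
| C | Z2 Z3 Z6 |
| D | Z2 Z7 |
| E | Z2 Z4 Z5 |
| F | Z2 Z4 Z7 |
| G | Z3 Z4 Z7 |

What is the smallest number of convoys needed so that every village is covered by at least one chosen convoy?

A and B and D together: A ∪ B ∪ D = {Z1, Z2, Z3, Z4, Z5, Z6, Z7} — every village is covered.
Only B contains Z1, so B is forced; the remaining 5 villages need at least 2 more convoys (each remaining convoy adds at most 4) — so at least 3 convoys are needed, and 3 is optimal.

3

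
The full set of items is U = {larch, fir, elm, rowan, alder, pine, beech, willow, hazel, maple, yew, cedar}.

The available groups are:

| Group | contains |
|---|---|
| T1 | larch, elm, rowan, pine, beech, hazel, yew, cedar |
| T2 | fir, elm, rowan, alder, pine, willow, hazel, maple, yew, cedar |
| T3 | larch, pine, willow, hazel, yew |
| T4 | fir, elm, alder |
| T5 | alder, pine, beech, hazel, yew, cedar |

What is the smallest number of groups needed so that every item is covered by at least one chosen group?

2

T1 and T2 together: T1 ∪ T2 = {larch, fir, elm, rowan, alder, pine, beech, willow, hazel, maple, yew, cedar} — every item is covered.
No single group has all 12 items (the largest, T2, has 10), so 2 is optimal.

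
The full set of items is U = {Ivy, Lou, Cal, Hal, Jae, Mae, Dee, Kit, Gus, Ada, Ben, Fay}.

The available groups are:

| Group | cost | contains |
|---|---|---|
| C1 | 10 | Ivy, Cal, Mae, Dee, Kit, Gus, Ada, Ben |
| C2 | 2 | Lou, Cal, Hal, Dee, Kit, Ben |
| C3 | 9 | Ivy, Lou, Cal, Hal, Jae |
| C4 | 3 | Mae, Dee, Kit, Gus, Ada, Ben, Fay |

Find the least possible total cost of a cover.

12

C3, C4 together cover every item (C3 ∪ C4 = {Ivy, Lou, Cal, Hal, Jae, Mae, Dee, Kit, Gus, Ada, Ben, Fay}); total cost 9 + 3 = 12.
The greedy pick C2, C4, C3 costs 14; no covering selection beats 12.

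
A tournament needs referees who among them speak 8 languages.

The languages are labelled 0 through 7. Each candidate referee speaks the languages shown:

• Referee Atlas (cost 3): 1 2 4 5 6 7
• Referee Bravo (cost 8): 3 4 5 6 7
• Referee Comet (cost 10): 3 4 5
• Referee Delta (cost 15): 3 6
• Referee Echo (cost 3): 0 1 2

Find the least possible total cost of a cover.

Bravo, Echo together cover every language (Bravo ∪ Echo = {0, 1, 2, 3, 4, 5, 6, 7}); total cost 8 + 3 = 11.
The greedy pick Atlas, Echo, Bravo costs 14; no covering selection beats 11.

11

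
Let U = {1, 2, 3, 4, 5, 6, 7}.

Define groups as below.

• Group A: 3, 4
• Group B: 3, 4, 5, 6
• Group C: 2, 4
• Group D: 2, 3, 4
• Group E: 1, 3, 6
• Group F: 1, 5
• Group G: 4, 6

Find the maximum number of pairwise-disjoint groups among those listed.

2

C, F are pairwise disjoint (C={2,4}; F={1,5}).
Every remaining group overlaps one of these, and no 3 of the listed groups are pairwise disjoint, so 2 is the maximum.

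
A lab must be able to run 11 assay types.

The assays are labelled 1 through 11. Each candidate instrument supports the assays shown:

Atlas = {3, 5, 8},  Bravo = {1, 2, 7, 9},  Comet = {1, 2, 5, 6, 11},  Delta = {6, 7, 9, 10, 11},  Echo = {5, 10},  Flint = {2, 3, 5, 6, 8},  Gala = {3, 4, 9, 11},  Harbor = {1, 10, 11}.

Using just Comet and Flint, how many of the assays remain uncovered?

Union of Comet, Flint = {1, 2, 3, 5, 6, 8, 11}.
Not covered: 4, 7, 9, 10 — 4 assays.

4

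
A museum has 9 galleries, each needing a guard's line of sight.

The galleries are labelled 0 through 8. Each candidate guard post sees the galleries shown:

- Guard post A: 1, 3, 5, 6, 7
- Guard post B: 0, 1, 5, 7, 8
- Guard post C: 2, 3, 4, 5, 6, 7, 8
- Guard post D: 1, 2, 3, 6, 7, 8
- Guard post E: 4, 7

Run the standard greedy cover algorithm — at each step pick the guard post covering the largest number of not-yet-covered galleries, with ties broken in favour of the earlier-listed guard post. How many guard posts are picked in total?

Greedy: pick C (covers 7 new) → pick B (covers 2 new). Total picks: 2.

2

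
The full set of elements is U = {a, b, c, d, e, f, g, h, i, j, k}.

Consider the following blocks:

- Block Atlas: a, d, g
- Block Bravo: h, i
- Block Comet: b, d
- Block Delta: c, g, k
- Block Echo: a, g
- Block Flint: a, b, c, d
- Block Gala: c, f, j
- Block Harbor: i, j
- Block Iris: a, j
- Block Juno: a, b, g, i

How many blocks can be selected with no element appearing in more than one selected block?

Bravo, Comet, Echo, Gala are pairwise disjoint (Bravo={h,i}; Comet={b,d}; Echo={a,g}; Gala={c,f,j}).
Every remaining block overlaps one of these, and no 5 of the listed blocks are pairwise disjoint, so 4 is the maximum.

4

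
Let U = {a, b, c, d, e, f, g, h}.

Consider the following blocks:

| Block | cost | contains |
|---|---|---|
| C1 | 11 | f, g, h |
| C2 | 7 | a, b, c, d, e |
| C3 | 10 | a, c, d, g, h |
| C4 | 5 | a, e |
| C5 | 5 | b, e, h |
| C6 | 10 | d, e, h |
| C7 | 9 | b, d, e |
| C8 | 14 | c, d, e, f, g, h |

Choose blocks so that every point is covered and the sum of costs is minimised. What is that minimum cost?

C1, C2 together cover every point (C1 ∪ C2 = {a, b, c, d, e, f, g, h}); total cost 11 + 7 = 18.
No covering selection has total cost below 18.

18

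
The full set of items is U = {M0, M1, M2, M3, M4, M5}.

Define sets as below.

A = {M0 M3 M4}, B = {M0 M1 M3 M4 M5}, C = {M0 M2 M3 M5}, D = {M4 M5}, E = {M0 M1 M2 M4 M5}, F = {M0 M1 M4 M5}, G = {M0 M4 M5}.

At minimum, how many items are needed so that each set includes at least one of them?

2

H = {M0, M4} meets every set (each contains at least one member of H), and |H| = 2.
No single item lies in every set, so at least 2 are needed and 2 is optimal.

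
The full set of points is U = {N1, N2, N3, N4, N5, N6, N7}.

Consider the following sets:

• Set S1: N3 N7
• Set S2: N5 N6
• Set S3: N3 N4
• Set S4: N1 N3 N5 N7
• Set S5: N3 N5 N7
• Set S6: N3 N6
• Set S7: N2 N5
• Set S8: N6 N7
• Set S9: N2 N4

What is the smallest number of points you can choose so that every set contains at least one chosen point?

3

Take H = {N2, N3, N6}. Each listed set contains at least one of these, so H is a hitting set of size 3.
The sets S3, S7, S8 are pairwise disjoint, so any hitting set needs a separate point for each — at least 3. Hence 3 is optimal.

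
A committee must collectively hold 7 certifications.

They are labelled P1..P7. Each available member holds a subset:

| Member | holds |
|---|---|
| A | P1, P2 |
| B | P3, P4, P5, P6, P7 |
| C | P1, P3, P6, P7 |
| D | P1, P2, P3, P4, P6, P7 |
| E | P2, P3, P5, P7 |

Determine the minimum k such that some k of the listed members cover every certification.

2

Take {D, E}. Their union is {P1, P2, P3, P4, P5, P6, P7}, which is all 7 certifications.
No single member has all 7 certifications (the largest, D, has 6), so 2 is optimal.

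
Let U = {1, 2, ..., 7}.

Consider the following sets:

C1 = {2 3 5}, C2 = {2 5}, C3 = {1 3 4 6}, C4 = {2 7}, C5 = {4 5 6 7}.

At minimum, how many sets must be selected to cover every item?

Take {C1, C3, C4}. Their union is {1, 2, 3, 4, 5, 6, 7}, which is all 7 items.
Only C3 contains 1, so C3 is forced; the remaining 3 items need at least 2 more sets (each remaining set adds at most 2) — so at least 3 sets are needed, and 3 is optimal.

3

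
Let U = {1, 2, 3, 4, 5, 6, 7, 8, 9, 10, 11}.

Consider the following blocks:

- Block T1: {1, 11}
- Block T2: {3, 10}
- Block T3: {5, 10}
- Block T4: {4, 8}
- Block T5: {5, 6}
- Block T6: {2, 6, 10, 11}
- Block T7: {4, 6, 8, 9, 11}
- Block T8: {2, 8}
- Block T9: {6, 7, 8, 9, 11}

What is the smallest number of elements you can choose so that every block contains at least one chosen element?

The 4 elements {3, 5, 8, 11} hit every block.
The blocks T1, T2, T5, T8 are pairwise disjoint, so any hitting set needs a separate element for each — at least 4. Hence 4 is optimal.

4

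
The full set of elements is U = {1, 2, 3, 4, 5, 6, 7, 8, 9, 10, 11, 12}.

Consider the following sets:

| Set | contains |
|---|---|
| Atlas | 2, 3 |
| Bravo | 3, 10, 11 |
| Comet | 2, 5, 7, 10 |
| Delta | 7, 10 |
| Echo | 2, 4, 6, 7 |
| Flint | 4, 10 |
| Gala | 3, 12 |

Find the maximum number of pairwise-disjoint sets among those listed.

2

Flint, Gala are pairwise disjoint (Flint={4,10}; Gala={3,12}).
Every remaining set overlaps one of these, and no 3 of the listed sets are pairwise disjoint, so 2 is the maximum.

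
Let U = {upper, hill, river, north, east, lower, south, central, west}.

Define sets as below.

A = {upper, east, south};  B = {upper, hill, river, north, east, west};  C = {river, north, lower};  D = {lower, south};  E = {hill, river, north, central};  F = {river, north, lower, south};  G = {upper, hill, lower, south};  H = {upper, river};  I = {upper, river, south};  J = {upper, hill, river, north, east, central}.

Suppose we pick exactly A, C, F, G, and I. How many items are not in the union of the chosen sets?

Union of A, C, F, G, I = {upper, hill, river, north, east, lower, south}.
Not covered: central, west — 2 items.

2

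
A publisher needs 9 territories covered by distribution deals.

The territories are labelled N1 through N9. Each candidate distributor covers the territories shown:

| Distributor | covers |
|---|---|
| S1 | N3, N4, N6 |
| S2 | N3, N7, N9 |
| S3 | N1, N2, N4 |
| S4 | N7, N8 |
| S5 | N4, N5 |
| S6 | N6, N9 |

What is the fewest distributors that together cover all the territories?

5

Take {S2, S3, S4, S5, S6}. Their union is {N1, N2, N3, N4, N5, N6, N7, N8, N9}, which is all 9 territories.
No 4 of the 6 distributors cover everything (all 15 combinations miss at least one territory), so 5 is optimal.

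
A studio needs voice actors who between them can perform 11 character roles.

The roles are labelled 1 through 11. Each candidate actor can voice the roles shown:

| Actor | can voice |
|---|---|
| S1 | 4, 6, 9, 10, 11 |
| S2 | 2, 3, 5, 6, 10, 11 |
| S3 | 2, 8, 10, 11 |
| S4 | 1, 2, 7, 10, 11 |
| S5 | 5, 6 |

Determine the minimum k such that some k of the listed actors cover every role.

S1 and S2 and S3 and S4 together: S1 ∪ S2 ∪ S3 ∪ S4 = {1, 2, 3, 4, 5, 6, 7, 8, 9, 10, 11} — every role is covered.
Only S2 contains 3, so S2 is forced; the remaining 5 roles need at least 3 more actors (each remaining actor adds at most 2) — so at least 4 actors are needed, and 4 is optimal.

4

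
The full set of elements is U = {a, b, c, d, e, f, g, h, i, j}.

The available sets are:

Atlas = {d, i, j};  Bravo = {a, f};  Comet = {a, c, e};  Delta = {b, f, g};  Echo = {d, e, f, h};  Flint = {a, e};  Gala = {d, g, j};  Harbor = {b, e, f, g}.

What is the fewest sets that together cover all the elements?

4

Atlas and Comet and Delta and Echo together: Atlas ∪ Comet ∪ Delta ∪ Echo = {a, b, c, d, e, f, g, h, i, j} — every element is covered.
Only Comet contains c, so Comet is forced; the remaining 7 elements need at least 3 more sets (each remaining set adds at most 3) — so at least 4 sets are needed, and 4 is optimal.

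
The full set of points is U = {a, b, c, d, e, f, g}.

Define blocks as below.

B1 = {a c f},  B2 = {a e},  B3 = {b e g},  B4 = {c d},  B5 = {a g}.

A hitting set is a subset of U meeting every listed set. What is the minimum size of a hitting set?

3

H = {c, e, g} meets every block (each contains at least one member of H), and |H| = 3.
No choice of 2 points meets every block, so 3 is the minimum.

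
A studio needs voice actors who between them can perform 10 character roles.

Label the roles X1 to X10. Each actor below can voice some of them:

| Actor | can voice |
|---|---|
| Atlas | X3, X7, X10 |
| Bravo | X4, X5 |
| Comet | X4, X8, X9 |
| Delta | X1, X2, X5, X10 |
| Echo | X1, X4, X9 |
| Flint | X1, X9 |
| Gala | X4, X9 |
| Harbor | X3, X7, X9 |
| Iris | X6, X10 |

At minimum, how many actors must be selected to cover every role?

Atlas and Comet and Delta and Iris together: Atlas ∪ Comet ∪ Delta ∪ Iris = {X1, X2, X3, X4, X5, X6, X7, X8, X9, X10} — every role is covered.
Only Iris contains X6, so Iris is forced; the remaining 8 roles need at least 3 more actors (each remaining actor adds at most 3) — so at least 4 actors are needed, and 4 is optimal.

4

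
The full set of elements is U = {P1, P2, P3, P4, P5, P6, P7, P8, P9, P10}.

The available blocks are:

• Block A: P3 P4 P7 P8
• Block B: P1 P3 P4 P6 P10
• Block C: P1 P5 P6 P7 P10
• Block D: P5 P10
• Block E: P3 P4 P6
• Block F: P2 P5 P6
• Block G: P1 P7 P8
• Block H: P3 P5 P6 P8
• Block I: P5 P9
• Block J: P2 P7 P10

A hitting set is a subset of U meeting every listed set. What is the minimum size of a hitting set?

3

The 3 elements {P4, P5, P7} hit every block.
The blocks D, E, G are pairwise disjoint, so any hitting set needs a separate element for each — at least 3. Hence 3 is optimal.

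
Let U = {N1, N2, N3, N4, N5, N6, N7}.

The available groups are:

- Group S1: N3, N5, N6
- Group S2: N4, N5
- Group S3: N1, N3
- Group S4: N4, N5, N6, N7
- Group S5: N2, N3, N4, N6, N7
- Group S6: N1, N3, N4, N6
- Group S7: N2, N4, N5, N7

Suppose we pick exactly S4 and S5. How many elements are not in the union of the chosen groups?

Union of S4, S5 = {N2, N3, N4, N5, N6, N7}.
Not covered: N1 — 1 element.

1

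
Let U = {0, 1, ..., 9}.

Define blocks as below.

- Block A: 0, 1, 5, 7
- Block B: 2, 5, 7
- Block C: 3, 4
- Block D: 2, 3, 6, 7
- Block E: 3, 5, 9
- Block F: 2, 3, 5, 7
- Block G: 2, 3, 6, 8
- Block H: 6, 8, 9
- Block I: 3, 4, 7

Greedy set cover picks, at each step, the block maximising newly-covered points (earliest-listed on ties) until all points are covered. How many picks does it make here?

4

Greedy: pick A (covers 4 new) → pick G (covers 4 new) → pick C (covers 1 new) → pick E (covers 1 new). Total picks: 4.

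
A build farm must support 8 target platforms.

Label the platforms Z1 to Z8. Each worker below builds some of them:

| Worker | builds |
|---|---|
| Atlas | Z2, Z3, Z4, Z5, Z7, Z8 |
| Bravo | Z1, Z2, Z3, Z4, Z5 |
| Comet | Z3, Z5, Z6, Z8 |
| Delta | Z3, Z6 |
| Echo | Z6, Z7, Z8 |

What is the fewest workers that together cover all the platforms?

2

Bravo and Echo together: Bravo ∪ Echo = {Z1, Z2, Z3, Z4, Z5, Z6, Z7, Z8} — every platform is covered.
No single worker has all 8 platforms (the largest, Atlas, has 6), so 2 is optimal.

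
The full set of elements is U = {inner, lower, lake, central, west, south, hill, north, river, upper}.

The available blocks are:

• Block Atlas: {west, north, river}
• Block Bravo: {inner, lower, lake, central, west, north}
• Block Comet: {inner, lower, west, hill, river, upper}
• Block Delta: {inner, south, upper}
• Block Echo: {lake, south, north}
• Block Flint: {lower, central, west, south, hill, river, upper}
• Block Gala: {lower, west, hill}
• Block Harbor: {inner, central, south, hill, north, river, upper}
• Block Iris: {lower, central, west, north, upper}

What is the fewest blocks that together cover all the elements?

2

Bravo and Harbor together: Bravo ∪ Harbor = {inner, lower, lake, central, west, south, hill, north, river, upper} — every element is covered.
No single block has all 10 elements (the largest, Flint, has 7), so 2 is optimal.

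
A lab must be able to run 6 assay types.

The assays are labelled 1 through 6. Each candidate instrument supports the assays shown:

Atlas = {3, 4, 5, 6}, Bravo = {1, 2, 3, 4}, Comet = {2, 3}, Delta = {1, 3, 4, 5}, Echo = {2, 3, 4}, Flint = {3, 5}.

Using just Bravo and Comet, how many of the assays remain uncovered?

Union of Bravo, Comet = {1, 2, 3, 4}.
Not covered: 5, 6 — 2 assays.

2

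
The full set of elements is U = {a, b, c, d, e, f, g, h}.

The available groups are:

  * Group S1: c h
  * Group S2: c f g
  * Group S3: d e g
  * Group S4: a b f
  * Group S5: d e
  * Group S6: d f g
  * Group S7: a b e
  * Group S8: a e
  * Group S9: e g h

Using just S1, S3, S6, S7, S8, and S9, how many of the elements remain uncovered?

Union of S1, S3, S6, S7, S8, S9 = {a, b, c, d, e, f, g, h} — that's every element, so 0 are uncovered.

0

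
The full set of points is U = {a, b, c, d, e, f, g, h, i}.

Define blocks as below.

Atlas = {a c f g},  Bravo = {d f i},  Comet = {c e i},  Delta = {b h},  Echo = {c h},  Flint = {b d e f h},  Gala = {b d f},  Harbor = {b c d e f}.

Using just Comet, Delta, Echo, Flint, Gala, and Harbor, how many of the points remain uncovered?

Union of Comet, Delta, Echo, Flint, Gala, Harbor = {b, c, d, e, f, h, i}.
Not covered: a, g — 2 points.

2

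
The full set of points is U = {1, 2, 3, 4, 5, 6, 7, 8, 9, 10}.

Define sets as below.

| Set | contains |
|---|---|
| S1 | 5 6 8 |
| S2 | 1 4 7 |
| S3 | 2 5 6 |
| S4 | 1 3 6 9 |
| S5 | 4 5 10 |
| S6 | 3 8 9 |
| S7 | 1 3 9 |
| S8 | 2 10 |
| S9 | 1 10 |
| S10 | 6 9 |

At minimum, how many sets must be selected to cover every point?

Take {S1, S2, S6, S8}. Their union is {1, 2, 3, 4, 5, 6, 7, 8, 9, 10}, which is all 10 points.
Only S2 contains 7, so S2 is forced; the remaining 7 points need at least 3 more sets (each remaining set adds at most 3) — so at least 4 sets are needed, and 4 is optimal.

4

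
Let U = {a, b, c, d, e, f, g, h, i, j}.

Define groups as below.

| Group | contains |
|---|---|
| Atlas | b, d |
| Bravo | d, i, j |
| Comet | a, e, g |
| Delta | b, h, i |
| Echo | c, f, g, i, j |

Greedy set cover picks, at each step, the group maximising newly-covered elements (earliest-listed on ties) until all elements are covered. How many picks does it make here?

4

Greedy: pick Echo (covers 5 new) → pick Atlas (covers 2 new) → pick Comet (covers 2 new) → pick Delta (covers 1 new). Total picks: 4.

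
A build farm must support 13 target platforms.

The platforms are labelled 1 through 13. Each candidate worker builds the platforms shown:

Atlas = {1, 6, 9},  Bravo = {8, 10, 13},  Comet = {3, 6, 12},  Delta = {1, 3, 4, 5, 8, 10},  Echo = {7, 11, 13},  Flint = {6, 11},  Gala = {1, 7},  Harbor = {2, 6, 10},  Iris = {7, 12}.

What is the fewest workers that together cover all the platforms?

Atlas and Delta and Echo and Harbor and Iris together: Atlas ∪ Delta ∪ Echo ∪ Harbor ∪ Iris = {1, 2, 3, 4, 5, 6, 7, 8, 9, 10, 11, 12, 13} — every platform is covered.
No 4 of the 9 workers cover everything (all 126 combinations miss at least one platform), so 5 is optimal.

5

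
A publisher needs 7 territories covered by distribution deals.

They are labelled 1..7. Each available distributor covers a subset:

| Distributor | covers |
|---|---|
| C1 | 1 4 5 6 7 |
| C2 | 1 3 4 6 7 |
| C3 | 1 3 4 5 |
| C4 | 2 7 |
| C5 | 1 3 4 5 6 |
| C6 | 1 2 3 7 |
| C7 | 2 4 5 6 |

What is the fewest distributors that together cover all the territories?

2

C4 and C5 together: C4 ∪ C5 = {1, 2, 3, 4, 5, 6, 7} — every territory is covered.
No single distributor has all 7 territories (the largest, C1, has 5), so 2 is optimal.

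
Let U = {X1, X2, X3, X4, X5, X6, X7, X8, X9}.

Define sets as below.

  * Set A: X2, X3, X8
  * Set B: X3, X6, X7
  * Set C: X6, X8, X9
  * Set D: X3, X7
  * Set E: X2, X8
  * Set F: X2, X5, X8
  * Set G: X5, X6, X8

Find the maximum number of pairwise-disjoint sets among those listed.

2

C, D are pairwise disjoint (C={X6,X8,X9}; D={X3,X7}).
Every remaining set overlaps one of these, and no 3 of the listed sets are pairwise disjoint, so 2 is the maximum.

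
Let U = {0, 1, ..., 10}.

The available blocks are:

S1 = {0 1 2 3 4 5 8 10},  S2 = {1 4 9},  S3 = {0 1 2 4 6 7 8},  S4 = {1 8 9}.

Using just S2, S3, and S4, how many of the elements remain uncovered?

3

Union of S2, S3, S4 = {0, 1, 2, 4, 6, 7, 8, 9}.
Not covered: 3, 5, 10 — 3 elements.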